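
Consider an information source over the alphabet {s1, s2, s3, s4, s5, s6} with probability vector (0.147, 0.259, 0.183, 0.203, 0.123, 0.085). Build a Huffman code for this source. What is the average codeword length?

Repeatedly combine the two least-probable nodes; the expected code length is the sum of the merged weights.
merge 17/200 + 123/1000 → 26/125
merge 147/1000 + 183/1000 → 33/100
merge 203/1000 + 26/125 → 411/1000
merge 259/1000 + 33/100 → 589/1000
merge 411/1000 + 589/1000 → 1
L = 26/125 + 33/100 + 411/1000 + 589/1000 + 1 = 1269/500 = 2.538 bits/symbol.

2.538 bits/symbol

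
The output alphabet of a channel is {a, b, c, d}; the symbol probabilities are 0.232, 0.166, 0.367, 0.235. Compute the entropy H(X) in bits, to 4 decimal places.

H = −Σ pᵢ log₂ pᵢ.
−0.232·log₂(0.232) = 0.4890
−0.166·log₂(0.166) = 0.4301
−0.367·log₂(0.367) = 0.5307
−0.235·log₂(0.235) = 0.4910
Sum ≈ 1.9408 → 1.9408 bits.

1.9408 bits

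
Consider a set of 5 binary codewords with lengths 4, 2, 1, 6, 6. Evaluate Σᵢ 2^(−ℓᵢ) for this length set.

With common denominator 2^6 = 64: Σ 2^(−ℓᵢ) = 4/64 + 16/64 + 32/64 + 1/64 + 1/64 = 54/64 = 0.84375.

0.84375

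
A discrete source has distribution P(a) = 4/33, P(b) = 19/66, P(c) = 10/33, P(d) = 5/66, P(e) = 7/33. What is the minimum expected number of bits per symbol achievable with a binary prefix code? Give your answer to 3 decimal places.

Repeatedly combine the two least-probable nodes; the expected code length is the sum of the merged weights.
merge 5/66 + 4/33 → 13/66
merge 13/66 + 7/33 → 9/22
merge 19/66 + 10/33 → 13/22
merge 9/22 + 13/22 → 1
L = 13/66 + 9/22 + 13/22 + 1 = 145/66 ≈ 2.197 bits/symbol.

2.197 bits/symbol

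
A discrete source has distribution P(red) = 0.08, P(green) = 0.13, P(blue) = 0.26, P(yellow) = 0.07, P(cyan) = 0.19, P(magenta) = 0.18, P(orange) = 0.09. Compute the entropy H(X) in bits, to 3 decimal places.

H = −Σ pᵢ log₂ pᵢ.
−0.08·log₂(0.08) = 0.2915
−0.13·log₂(0.13) = 0.3826
−0.26·log₂(0.26) = 0.5053
−0.07·log₂(0.07) = 0.2686
−0.19·log₂(0.19) = 0.4552
−0.18·log₂(0.18) = 0.4453
−0.09·log₂(0.09) = 0.3127
Sum ≈ 2.6612 → 2.661 bits.

2.661 bits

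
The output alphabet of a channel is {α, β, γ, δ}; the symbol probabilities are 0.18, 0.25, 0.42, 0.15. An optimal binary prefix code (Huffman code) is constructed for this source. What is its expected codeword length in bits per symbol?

1.91 bits/symbol

Repeatedly combine the two least-probable nodes; the expected code length is the sum of the merged weights.
merge 3/20 + 9/50 → 33/100
merge 1/4 + 33/100 → 29/50
merge 21/50 + 29/50 → 1
L = 33/100 + 29/50 + 1 = 191/100 = 1.91 bits/symbol.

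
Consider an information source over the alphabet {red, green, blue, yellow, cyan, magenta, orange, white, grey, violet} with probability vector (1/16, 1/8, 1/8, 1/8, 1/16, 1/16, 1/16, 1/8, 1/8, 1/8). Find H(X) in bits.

3.25 bits

Each probability is a power of 1/2, so log₂(1/p) is an integer.
H = Σ p·log₂(1/p) = 1/16·4 + 1/8·3 + 1/8·3 + 1/8·3 + 1/16·4 + 1/16·4 + 1/16·4 + 1/8·3 + 1/8·3 + 1/8·3 = 3.25 bits.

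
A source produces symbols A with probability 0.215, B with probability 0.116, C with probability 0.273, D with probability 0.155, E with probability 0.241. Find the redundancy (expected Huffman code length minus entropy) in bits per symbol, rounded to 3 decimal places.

0.011 bits

Entropy H = −Σ p log₂ p ≈ 2.2603 bits.
Huffman merges: 29/250+31/200→271/1000; 43/200+241/1000→57/125; 271/1000+273/1000→68/125; 57/125+68/125→1. L = 2271/1000 ≈ 2.2710.
L − H = 2.2710 − 2.2603 = 0.011 bits.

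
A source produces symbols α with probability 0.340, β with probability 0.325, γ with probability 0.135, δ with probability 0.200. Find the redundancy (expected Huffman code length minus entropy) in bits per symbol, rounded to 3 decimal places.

0.084 bits

Entropy H = −Σ p log₂ p ≈ 1.9106 bits.
Huffman merges: 27/200+1/5→67/200; 13/40+67/200→33/50; 17/50+33/50→1. L = 399/200 ≈ 1.9950.
L − H = 1.9950 − 1.9106 = 0.084 bits.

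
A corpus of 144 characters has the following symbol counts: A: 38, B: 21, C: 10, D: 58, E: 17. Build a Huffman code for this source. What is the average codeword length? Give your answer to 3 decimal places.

Probabilities are the counts divided by 144.
Repeatedly combine the two least-probable nodes; the expected code length is the sum of the merged weights.
merge 5/72 + 17/144 → 3/16
merge 7/48 + 3/16 → 1/3
merge 19/72 + 1/3 → 43/72
merge 29/72 + 43/72 → 1
L = 3/16 + 1/3 + 43/72 + 1 = 305/144 ≈ 2.118 bits/symbol.

2.118 bits/symbol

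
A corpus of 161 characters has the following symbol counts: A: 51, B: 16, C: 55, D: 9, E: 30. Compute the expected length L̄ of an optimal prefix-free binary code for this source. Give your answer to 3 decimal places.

2.155 bits/symbol

Probabilities are the counts divided by 161.
Repeatedly combine the two least-probable nodes; the expected code length is the sum of the merged weights.
merge 9/161 + 16/161 → 25/161
merge 25/161 + 30/161 → 55/161
merge 51/161 + 55/161 → 106/161
merge 55/161 + 106/161 → 1
L = 25/161 + 55/161 + 106/161 + 1 = 347/161 ≈ 2.155 bits/symbol.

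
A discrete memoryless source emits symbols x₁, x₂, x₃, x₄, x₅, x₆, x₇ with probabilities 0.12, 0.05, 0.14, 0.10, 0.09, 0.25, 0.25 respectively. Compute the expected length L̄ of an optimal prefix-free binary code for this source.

2.64 bits/symbol

Repeatedly combine the two least-probable nodes; the expected code length is the sum of the merged weights.
merge 1/20 + 9/100 → 7/50
merge 1/10 + 3/25 → 11/50
merge 7/50 + 7/50 → 7/25
merge 11/50 + 1/4 → 47/100
merge 1/4 + 7/25 → 53/100
merge 47/100 + 53/100 → 1
L = 7/50 + 11/50 + 7/25 + 47/100 + 53/100 + 1 = 66/25 = 2.64 bits/symbol.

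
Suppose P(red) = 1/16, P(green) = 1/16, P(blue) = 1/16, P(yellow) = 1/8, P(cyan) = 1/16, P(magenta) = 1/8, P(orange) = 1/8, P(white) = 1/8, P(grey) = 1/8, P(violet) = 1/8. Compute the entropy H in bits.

3.25 bits

Each probability is a power of 1/2, so log₂(1/p) is an integer.
H = Σ p·log₂(1/p) = 1/16·4 + 1/16·4 + 1/16·4 + 1/8·3 + 1/16·4 + 1/8·3 + 1/8·3 + 1/8·3 + 1/8·3 + 1/8·3 = 3.25 bits.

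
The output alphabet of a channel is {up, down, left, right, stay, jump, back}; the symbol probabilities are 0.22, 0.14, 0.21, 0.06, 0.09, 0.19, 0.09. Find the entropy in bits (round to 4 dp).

2.6746 bits

H = −Σ pᵢ log₂ pᵢ.
−0.22·log₂(0.22) = 0.4806
−0.14·log₂(0.14) = 0.3971
−0.21·log₂(0.21) = 0.4728
−0.06·log₂(0.06) = 0.2435
−0.09·log₂(0.09) = 0.3127
−0.19·log₂(0.19) = 0.4552
−0.09·log₂(0.09) = 0.3127
Sum ≈ 2.6746 → 2.6746 bits.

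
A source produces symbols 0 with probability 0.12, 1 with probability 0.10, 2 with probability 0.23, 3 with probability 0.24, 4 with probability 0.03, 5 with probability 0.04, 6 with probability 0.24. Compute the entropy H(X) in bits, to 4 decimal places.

H = −Σ pᵢ log₂ pᵢ.
−0.12·log₂(0.12) = 0.3671
−0.10·log₂(0.10) = 0.3322
−0.23·log₂(0.23) = 0.4877
−0.24·log₂(0.24) = 0.4941
−0.03·log₂(0.03) = 0.1518
−0.04·log₂(0.04) = 0.1858
−0.24·log₂(0.24) = 0.4941
Sum ≈ 2.5127 → 2.5127 bits.

2.5127 bits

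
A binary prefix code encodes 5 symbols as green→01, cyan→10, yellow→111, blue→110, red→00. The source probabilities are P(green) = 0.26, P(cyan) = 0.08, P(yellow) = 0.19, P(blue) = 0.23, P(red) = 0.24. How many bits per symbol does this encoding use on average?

2.42 bits/symbol

L̄ = Σ pᵢ·ℓᵢ = 0.26·2 + 0.08·2 + 0.19·3 + 0.23·3 + 0.24·2 = 2.42 bits/symbol.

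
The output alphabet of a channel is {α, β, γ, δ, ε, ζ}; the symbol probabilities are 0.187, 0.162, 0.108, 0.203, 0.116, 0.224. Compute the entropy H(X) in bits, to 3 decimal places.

H = −Σ pᵢ log₂ pᵢ.
−0.187·log₂(0.187) = 0.4523
−0.162·log₂(0.162) = 0.4254
−0.108·log₂(0.108) = 0.3468
−0.203·log₂(0.203) = 0.4670
−0.116·log₂(0.116) = 0.3605
−0.224·log₂(0.224) = 0.4835
Sum ≈ 2.5355 → 2.535 bits.

2.535 bits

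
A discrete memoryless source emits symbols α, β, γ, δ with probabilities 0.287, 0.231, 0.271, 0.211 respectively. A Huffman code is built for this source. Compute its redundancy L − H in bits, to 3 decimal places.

Entropy H = −Σ p log₂ p ≈ 1.9893 bits.
Huffman merges: 211/1000+231/1000→221/500; 271/1000+287/1000→279/500; 221/500+279/500→1. L = 2 ≈ 2.0000.
L − H = 2.0000 − 1.9893 = 0.011 bits.

0.011 bits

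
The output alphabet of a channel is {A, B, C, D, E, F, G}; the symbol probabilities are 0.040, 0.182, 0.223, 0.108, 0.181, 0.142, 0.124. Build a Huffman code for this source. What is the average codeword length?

Repeatedly combine the two least-probable nodes; the expected code length is the sum of the merged weights.
merge 1/25 + 27/250 → 37/250
merge 31/250 + 71/500 → 133/500
merge 37/250 + 181/1000 → 329/1000
merge 91/500 + 223/1000 → 81/200
merge 133/500 + 329/1000 → 119/200
merge 81/200 + 119/200 → 1
L = 37/250 + 133/500 + 329/1000 + 81/200 + 119/200 + 1 = 2743/1000 = 2.743 bits/symbol.

2.743 bits/symbol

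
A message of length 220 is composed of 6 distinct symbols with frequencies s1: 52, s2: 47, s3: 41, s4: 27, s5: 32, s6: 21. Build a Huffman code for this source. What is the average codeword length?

Probabilities are the counts divided by 220.
Repeatedly combine the two least-probable nodes; the expected code length is the sum of the merged weights.
merge 21/220 + 27/220 → 12/55
merge 8/55 + 41/220 → 73/220
merge 47/220 + 12/55 → 19/44
merge 13/55 + 73/220 → 25/44
merge 19/44 + 25/44 → 1
L = 12/55 + 73/220 + 19/44 + 25/44 + 1 = 51/20 = 2.55 bits/symbol.

2.55 bits/symbol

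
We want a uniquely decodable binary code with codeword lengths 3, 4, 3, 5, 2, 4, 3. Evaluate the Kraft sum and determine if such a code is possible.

0.78125; yes

With common denominator 2^5 = 32: Σ 2^(−ℓᵢ) = 4/32 + 2/32 + 4/32 + 1/32 + 8/32 + 2/32 + 4/32 = 25/32 = 0.78125.
Kraft's inequality requires Σ ≤ 1; here Σ = 0.78125 ≤ 1, so such a prefix code exists.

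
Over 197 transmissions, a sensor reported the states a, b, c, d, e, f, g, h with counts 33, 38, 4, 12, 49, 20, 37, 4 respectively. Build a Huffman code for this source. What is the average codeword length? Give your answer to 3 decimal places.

Probabilities are the counts divided by 197.
Repeatedly combine the two least-probable nodes; the expected code length is the sum of the merged weights.
merge 4/197 + 4/197 → 8/197
merge 8/197 + 12/197 → 20/197
merge 20/197 + 20/197 → 40/197
merge 33/197 + 37/197 → 70/197
merge 38/197 + 40/197 → 78/197
merge 49/197 + 70/197 → 119/197
merge 78/197 + 119/197 → 1
L = 8/197 + 20/197 + 40/197 + 70/197 + 78/197 + 119/197 + 1 = 532/197 ≈ 2.701 bits/symbol.

2.701 bits/symbol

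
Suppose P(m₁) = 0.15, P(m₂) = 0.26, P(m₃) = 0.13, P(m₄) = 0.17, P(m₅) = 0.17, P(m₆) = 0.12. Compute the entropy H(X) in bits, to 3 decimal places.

H = −Σ pᵢ log₂ pᵢ.
−0.15·log₂(0.15) = 0.4105
−0.26·log₂(0.26) = 0.5053
−0.13·log₂(0.13) = 0.3826
−0.17·log₂(0.17) = 0.4346
−0.17·log₂(0.17) = 0.4346
−0.12·log₂(0.12) = 0.3671
Sum ≈ 2.5347 → 2.535 bits.

2.535 bits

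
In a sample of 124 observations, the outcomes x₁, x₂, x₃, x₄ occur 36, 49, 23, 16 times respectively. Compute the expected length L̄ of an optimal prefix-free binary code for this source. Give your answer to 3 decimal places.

Probabilities are the counts divided by 124.
Repeatedly combine the two least-probable nodes; the expected code length is the sum of the merged weights.
merge 4/31 + 23/124 → 39/124
merge 9/31 + 39/124 → 75/124
merge 49/124 + 75/124 → 1
L = 39/124 + 75/124 + 1 = 119/62 ≈ 1.919 bits/symbol.

1.919 bits/symbol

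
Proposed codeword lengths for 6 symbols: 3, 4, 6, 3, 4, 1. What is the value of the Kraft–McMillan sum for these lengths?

0.890625

With common denominator 2^6 = 64: Σ 2^(−ℓᵢ) = 8/64 + 4/64 + 1/64 + 8/64 + 4/64 + 32/64 = 57/64 = 0.890625.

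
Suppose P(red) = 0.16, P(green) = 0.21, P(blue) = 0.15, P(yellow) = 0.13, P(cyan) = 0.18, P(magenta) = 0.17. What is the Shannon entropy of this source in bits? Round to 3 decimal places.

2.569 bits

H = −Σ pᵢ log₂ pᵢ.
−0.16·log₂(0.16) = 0.4230
−0.21·log₂(0.21) = 0.4728
−0.15·log₂(0.15) = 0.4105
−0.13·log₂(0.13) = 0.3826
−0.18·log₂(0.18) = 0.4453
−0.17·log₂(0.17) = 0.4346
Sum ≈ 2.5689 → 2.569 bits.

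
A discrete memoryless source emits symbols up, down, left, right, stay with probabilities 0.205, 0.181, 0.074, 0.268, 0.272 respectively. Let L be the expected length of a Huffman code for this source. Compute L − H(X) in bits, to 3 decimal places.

Entropy H = −Σ p log₂ p ≈ 2.2130 bits.
Huffman merges: 37/500+181/1000→51/200; 41/200+51/200→23/50; 67/250+34/125→27/50; 23/50+27/50→1. L = 451/200 ≈ 2.2550.
L − H = 2.2550 − 2.2130 = 0.042 bits.

0.042 bits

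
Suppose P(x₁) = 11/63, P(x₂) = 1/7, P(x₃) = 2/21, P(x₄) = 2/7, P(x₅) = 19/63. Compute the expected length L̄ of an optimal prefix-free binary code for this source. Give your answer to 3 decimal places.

Repeatedly combine the two least-probable nodes; the expected code length is the sum of the merged weights.
merge 2/21 + 1/7 → 5/21
merge 11/63 + 5/21 → 26/63
merge 2/7 + 19/63 → 37/63
merge 26/63 + 37/63 → 1
L = 5/21 + 26/63 + 37/63 + 1 = 47/21 ≈ 2.238 bits/symbol.

2.238 bits/symbol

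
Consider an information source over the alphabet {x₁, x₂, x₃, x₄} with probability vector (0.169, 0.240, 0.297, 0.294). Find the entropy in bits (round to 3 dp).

1.967 bits

H = −Σ pᵢ log₂ pᵢ.
−0.169·log₂(0.169) = 0.4335
−0.240·log₂(0.240) = 0.4941
−0.297·log₂(0.297) = 0.5202
−0.294·log₂(0.294) = 0.5192
Sum ≈ 1.9670 → 1.967 bits.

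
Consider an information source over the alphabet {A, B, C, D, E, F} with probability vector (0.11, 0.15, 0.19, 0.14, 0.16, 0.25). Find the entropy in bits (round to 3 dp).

2.536 bits

H = −Σ pᵢ log₂ pᵢ.
−0.11·log₂(0.11) = 0.3503
−0.15·log₂(0.15) = 0.4105
−0.19·log₂(0.19) = 0.4552
−0.14·log₂(0.14) = 0.3971
−0.16·log₂(0.16) = 0.4230
−0.25·log₂(0.25) = 0.5000
Sum ≈ 2.5362 → 2.536 bits.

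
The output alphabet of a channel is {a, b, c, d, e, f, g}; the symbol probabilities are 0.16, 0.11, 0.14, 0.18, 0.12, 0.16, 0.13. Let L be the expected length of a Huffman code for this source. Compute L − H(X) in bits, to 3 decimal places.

0.032 bits

Entropy H = −Σ p log₂ p ≈ 2.7884 bits.
Huffman merges: 11/100+3/25→23/100; 13/100+7/50→27/100; 4/25+4/25→8/25; 9/50+23/100→41/100; 27/100+8/25→59/100; 41/100+59/100→1. L = 141/50 ≈ 2.8200.
L − H = 2.8200 − 2.7884 = 0.032 bits.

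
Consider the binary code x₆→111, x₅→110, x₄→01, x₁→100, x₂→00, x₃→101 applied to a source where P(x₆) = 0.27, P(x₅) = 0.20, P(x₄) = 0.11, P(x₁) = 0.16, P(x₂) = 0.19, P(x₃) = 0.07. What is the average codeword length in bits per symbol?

L̄ = Σ pᵢ·ℓᵢ = 0.27·3 + 0.20·3 + 0.11·2 + 0.16·3 + 0.19·2 + 0.07·3 = 2.7 bits/symbol.

2.7 bits/symbol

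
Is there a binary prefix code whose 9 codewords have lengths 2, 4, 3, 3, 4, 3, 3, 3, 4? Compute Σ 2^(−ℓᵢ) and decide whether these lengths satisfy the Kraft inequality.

1.0625; no

With common denominator 2^4 = 16: Σ 2^(−ℓᵢ) = 4/16 + 1/16 + 2/16 + 2/16 + 1/16 + 2/16 + 2/16 + 2/16 + 1/16 = 17/16 = 1.0625.
Kraft's inequality requires Σ ≤ 1; here Σ = 1.0625 > 1, so no such prefix code exists.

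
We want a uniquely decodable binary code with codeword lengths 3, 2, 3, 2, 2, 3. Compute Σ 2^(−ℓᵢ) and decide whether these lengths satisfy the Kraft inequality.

With common denominator 2^3 = 8: Σ 2^(−ℓᵢ) = 1/8 + 2/8 + 1/8 + 2/8 + 2/8 + 1/8 = 9/8 = 1.125.
Kraft's inequality requires Σ ≤ 1; here Σ = 1.125 > 1, so no such prefix code exists.

1.125; no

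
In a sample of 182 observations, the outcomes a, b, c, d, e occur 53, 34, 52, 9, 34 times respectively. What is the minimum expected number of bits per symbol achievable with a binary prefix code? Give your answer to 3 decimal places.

2.236 bits/symbol

Probabilities are the counts divided by 182.
Repeatedly combine the two least-probable nodes; the expected code length is the sum of the merged weights.
merge 9/182 + 17/91 → 43/182
merge 17/91 + 43/182 → 11/26
merge 2/7 + 53/182 → 15/26
merge 11/26 + 15/26 → 1
L = 43/182 + 11/26 + 15/26 + 1 = 407/182 ≈ 2.236 bits/symbol.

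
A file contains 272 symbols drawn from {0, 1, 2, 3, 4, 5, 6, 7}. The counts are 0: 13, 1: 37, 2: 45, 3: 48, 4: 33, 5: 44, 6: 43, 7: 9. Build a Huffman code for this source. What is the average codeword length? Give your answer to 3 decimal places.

Probabilities are the counts divided by 272.
Repeatedly combine the two least-probable nodes; the expected code length is the sum of the merged weights.
merge 9/272 + 13/272 → 11/136
merge 11/136 + 33/272 → 55/272
merge 37/272 + 43/272 → 5/17
merge 11/68 + 45/272 → 89/272
merge 3/17 + 55/272 → 103/272
merge 5/17 + 89/272 → 169/272
merge 103/272 + 169/272 → 1
L = 11/136 + 55/272 + 5/17 + 89/272 + 103/272 + 169/272 + 1 = 395/136 ≈ 2.904 bits/symbol.

2.904 bits/symbol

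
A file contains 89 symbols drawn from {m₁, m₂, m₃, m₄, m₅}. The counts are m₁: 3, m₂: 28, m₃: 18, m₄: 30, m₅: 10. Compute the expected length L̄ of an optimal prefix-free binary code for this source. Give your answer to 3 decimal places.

Probabilities are the counts divided by 89.
Repeatedly combine the two least-probable nodes; the expected code length is the sum of the merged weights.
merge 3/89 + 10/89 → 13/89
merge 13/89 + 18/89 → 31/89
merge 28/89 + 30/89 → 58/89
merge 31/89 + 58/89 → 1
L = 13/89 + 31/89 + 58/89 + 1 = 191/89 ≈ 2.146 bits/symbol.

2.146 bits/symbol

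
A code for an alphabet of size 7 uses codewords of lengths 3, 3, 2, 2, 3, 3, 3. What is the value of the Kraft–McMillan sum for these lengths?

With common denominator 2^3 = 8: Σ 2^(−ℓᵢ) = 1/8 + 1/8 + 2/8 + 2/8 + 1/8 + 1/8 + 1/8 = 9/8 = 1.125.

1.125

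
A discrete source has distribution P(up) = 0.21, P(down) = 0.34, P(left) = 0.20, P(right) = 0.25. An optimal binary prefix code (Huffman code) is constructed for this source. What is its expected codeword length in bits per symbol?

Repeatedly combine the two least-probable nodes; the expected code length is the sum of the merged weights.
merge 1/5 + 21/100 → 41/100
merge 1/4 + 17/50 → 59/100
merge 41/100 + 59/100 → 1
L = 41/100 + 59/100 + 1 = 2 bits/symbol.

2 bits/symbol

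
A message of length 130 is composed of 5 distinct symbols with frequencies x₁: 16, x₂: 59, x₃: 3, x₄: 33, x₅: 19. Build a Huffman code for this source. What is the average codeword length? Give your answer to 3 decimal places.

1.985 bits/symbol

Probabilities are the counts divided by 130.
Repeatedly combine the two least-probable nodes; the expected code length is the sum of the merged weights.
merge 3/130 + 8/65 → 19/130
merge 19/130 + 19/130 → 19/65
merge 33/130 + 19/65 → 71/130
merge 59/130 + 71/130 → 1
L = 19/130 + 19/65 + 71/130 + 1 = 129/65 ≈ 1.985 bits/symbol.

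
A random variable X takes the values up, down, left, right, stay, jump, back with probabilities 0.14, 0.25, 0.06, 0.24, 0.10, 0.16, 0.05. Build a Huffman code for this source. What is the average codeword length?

2.62 bits/symbol

Repeatedly combine the two least-probable nodes; the expected code length is the sum of the merged weights.
merge 1/20 + 3/50 → 11/100
merge 1/10 + 11/100 → 21/100
merge 7/50 + 4/25 → 3/10
merge 21/100 + 6/25 → 9/20
merge 1/4 + 3/10 → 11/20
merge 9/20 + 11/20 → 1
L = 11/100 + 21/100 + 3/10 + 9/20 + 11/20 + 1 = 131/50 = 2.62 bits/symbol.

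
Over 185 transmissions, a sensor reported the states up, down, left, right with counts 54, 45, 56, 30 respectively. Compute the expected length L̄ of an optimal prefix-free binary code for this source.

Probabilities are the counts divided by 185.
Repeatedly combine the two least-probable nodes; the expected code length is the sum of the merged weights.
merge 6/37 + 9/37 → 15/37
merge 54/185 + 56/185 → 22/37
merge 15/37 + 22/37 → 1
L = 15/37 + 22/37 + 1 = 2 bits/symbol.

2 bits/symbol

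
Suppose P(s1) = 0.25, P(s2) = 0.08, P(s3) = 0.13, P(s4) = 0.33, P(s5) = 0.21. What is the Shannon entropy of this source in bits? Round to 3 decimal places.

2.175 bits

H = −Σ pᵢ log₂ pᵢ.
−0.25·log₂(0.25) = 0.5000
−0.08·log₂(0.08) = 0.2915
−0.13·log₂(0.13) = 0.3826
−0.33·log₂(0.33) = 0.5278
−0.21·log₂(0.21) = 0.4728
Sum ≈ 2.1748 → 2.175 bits.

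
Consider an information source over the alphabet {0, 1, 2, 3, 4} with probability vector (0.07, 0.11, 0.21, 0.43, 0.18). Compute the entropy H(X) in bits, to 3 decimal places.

2.061 bits

H = −Σ pᵢ log₂ pᵢ.
−0.07·log₂(0.07) = 0.2686
−0.11·log₂(0.11) = 0.3503
−0.21·log₂(0.21) = 0.4728
−0.43·log₂(0.43) = 0.5236
−0.18·log₂(0.18) = 0.4453
Sum ≈ 2.0605 → 2.061 bits.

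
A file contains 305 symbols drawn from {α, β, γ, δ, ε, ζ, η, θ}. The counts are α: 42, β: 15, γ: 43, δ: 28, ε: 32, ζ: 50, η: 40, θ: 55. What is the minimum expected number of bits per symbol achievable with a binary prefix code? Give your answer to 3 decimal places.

2.961 bits/symbol

Probabilities are the counts divided by 305.
Repeatedly combine the two least-probable nodes; the expected code length is the sum of the merged weights.
merge 3/61 + 28/305 → 43/305
merge 32/305 + 8/61 → 72/305
merge 42/305 + 43/305 → 17/61
merge 43/305 + 10/61 → 93/305
merge 11/61 + 72/305 → 127/305
merge 17/61 + 93/305 → 178/305
merge 127/305 + 178/305 → 1
L = 43/305 + 72/305 + 17/61 + 93/305 + 127/305 + 178/305 + 1 = 903/305 ≈ 2.961 bits/symbol.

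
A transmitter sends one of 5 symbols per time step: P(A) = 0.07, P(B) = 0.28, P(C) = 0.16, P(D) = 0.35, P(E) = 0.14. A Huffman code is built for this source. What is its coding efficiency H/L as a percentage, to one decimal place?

Entropy H = −Σ p log₂ p ≈ 2.1330 bits.
Huffman merges: 7/100+7/50→21/100; 4/25+21/100→37/100; 7/25+7/20→63/100; 37/100+63/100→1. L = 221/100 ≈ 2.2100.
Efficiency = H/L = 2.1330/2.2100 = 96.5%.

96.5%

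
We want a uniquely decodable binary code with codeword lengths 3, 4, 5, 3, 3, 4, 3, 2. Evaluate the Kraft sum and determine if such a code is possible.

0.90625; yes

With common denominator 2^5 = 32: Σ 2^(−ℓᵢ) = 4/32 + 2/32 + 1/32 + 4/32 + 4/32 + 2/32 + 4/32 + 8/32 = 29/32 = 0.90625.
Kraft's inequality requires Σ ≤ 1; here Σ = 0.90625 ≤ 1, so such a prefix code exists.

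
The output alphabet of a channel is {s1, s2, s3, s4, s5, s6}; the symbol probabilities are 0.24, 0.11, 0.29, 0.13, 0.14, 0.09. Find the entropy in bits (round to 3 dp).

H = −Σ pᵢ log₂ pᵢ.
−0.24·log₂(0.24) = 0.4941
−0.11·log₂(0.11) = 0.3503
−0.29·log₂(0.29) = 0.5179
−0.13·log₂(0.13) = 0.3826
−0.14·log₂(0.14) = 0.3971
−0.09·log₂(0.09) = 0.3127
Sum ≈ 2.4547 → 2.455 bits.

2.455 bits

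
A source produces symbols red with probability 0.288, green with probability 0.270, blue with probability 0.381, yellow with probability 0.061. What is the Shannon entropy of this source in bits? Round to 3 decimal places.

H = −Σ pᵢ log₂ pᵢ.
−0.288·log₂(0.288) = 0.5172
−0.270·log₂(0.270) = 0.5100
−0.381·log₂(0.381) = 0.5304
−0.061·log₂(0.061) = 0.2461
Sum ≈ 1.8038 → 1.804 bits.

1.804 bits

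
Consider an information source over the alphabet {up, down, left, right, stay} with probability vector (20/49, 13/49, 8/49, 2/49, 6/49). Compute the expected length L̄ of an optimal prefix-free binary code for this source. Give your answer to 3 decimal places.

2.082 bits/symbol

Repeatedly combine the two least-probable nodes; the expected code length is the sum of the merged weights.
merge 2/49 + 6/49 → 8/49
merge 8/49 + 8/49 → 16/49
merge 13/49 + 16/49 → 29/49
merge 20/49 + 29/49 → 1
L = 8/49 + 16/49 + 29/49 + 1 = 102/49 ≈ 2.082 bits/symbol.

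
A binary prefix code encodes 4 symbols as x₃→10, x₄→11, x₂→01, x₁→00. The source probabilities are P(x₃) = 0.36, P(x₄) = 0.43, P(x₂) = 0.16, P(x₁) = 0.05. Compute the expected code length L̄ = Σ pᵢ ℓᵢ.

L̄ = Σ pᵢ·ℓᵢ = 0.36·2 + 0.43·2 + 0.16·2 + 0.05·2 = 2 bits/symbol.

2 bits/symbol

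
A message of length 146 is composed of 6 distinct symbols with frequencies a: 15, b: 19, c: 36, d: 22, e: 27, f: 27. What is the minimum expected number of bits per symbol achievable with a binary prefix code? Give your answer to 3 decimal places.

Probabilities are the counts divided by 146.
Repeatedly combine the two least-probable nodes; the expected code length is the sum of the merged weights.
merge 15/146 + 19/146 → 17/73
merge 11/73 + 27/146 → 49/146
merge 27/146 + 17/73 → 61/146
merge 18/73 + 49/146 → 85/146
merge 61/146 + 85/146 → 1
L = 17/73 + 49/146 + 61/146 + 85/146 + 1 = 375/146 ≈ 2.568 bits/symbol.

2.568 bits/symbol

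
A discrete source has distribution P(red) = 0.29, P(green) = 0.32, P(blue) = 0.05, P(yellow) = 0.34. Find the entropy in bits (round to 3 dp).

1.789 bits

H = −Σ pᵢ log₂ pᵢ.
−0.29·log₂(0.29) = 0.5179
−0.32·log₂(0.32) = 0.5260
−0.05·log₂(0.05) = 0.2161
−0.34·log₂(0.34) = 0.5292
Sum ≈ 1.7892 → 1.789 bits.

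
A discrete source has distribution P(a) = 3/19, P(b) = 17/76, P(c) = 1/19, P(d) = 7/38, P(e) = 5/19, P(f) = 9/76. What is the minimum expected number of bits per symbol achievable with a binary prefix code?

2.5 bits/symbol

Repeatedly combine the two least-probable nodes; the expected code length is the sum of the merged weights.
merge 1/19 + 9/76 → 13/76
merge 3/19 + 13/76 → 25/76
merge 7/38 + 17/76 → 31/76
merge 5/19 + 25/76 → 45/76
merge 31/76 + 45/76 → 1
L = 13/76 + 25/76 + 31/76 + 45/76 + 1 = 5/2 = 2.5 bits/symbol.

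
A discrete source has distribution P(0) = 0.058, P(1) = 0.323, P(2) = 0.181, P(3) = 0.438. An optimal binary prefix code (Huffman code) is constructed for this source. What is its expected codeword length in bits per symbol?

1.801 bits/symbol

Repeatedly combine the two least-probable nodes; the expected code length is the sum of the merged weights.
merge 29/500 + 181/1000 → 239/1000
merge 239/1000 + 323/1000 → 281/500
merge 219/500 + 281/500 → 1
L = 239/1000 + 281/500 + 1 = 1801/1000 = 1.801 bits/symbol.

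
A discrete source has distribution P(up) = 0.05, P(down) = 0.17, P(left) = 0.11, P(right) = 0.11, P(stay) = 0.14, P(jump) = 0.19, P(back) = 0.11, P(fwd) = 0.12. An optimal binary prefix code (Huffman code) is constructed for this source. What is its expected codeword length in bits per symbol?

Repeatedly combine the two least-probable nodes; the expected code length is the sum of the merged weights.
merge 1/20 + 11/100 → 4/25
merge 11/100 + 11/100 → 11/50
merge 3/25 + 7/50 → 13/50
merge 4/25 + 17/100 → 33/100
merge 19/100 + 11/50 → 41/100
merge 13/50 + 33/100 → 59/100
merge 41/100 + 59/100 → 1
L = 4/25 + 11/50 + 13/50 + 33/100 + 41/100 + 59/100 + 1 = 297/100 = 2.97 bits/symbol.

2.97 bits/symbol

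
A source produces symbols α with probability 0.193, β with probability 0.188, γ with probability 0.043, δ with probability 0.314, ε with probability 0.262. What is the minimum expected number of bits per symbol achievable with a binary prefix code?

2.231 bits/symbol

Repeatedly combine the two least-probable nodes; the expected code length is the sum of the merged weights.
merge 43/1000 + 47/250 → 231/1000
merge 193/1000 + 231/1000 → 53/125
merge 131/500 + 157/500 → 72/125
merge 53/125 + 72/125 → 1
L = 231/1000 + 53/125 + 72/125 + 1 = 2231/1000 = 2.231 bits/symbol.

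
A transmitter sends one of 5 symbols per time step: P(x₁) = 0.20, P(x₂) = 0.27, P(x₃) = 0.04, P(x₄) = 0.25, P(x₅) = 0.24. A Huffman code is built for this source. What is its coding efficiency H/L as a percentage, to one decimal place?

Entropy H = −Σ p log₂ p ≈ 2.1543 bits.
Huffman merges: 1/25+1/5→6/25; 6/25+6/25→12/25; 1/4+27/100→13/25; 12/25+13/25→1. L = 56/25 ≈ 2.2400.
Efficiency = H/L = 2.1543/2.2400 = 96.2%.

96.2%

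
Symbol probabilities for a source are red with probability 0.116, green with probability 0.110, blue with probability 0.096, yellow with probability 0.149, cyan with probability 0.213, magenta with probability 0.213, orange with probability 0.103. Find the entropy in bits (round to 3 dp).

2.733 bits

H = −Σ pᵢ log₂ pᵢ.
−0.116·log₂(0.116) = 0.3605
−0.110·log₂(0.110) = 0.3503
−0.096·log₂(0.096) = 0.3246
−0.149·log₂(0.149) = 0.4092
−0.213·log₂(0.213) = 0.4752
−0.213·log₂(0.213) = 0.4752
−0.103·log₂(0.103) = 0.3378
Sum ≈ 2.7328 → 2.733 bits.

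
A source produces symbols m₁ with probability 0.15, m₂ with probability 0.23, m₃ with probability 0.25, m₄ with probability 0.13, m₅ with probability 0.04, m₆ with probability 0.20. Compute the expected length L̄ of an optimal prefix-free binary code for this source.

2.49 bits/symbol

Repeatedly combine the two least-probable nodes; the expected code length is the sum of the merged weights.
merge 1/25 + 13/100 → 17/100
merge 3/20 + 17/100 → 8/25
merge 1/5 + 23/100 → 43/100
merge 1/4 + 8/25 → 57/100
merge 43/100 + 57/100 → 1
L = 17/100 + 8/25 + 43/100 + 57/100 + 1 = 249/100 = 2.49 bits/symbol.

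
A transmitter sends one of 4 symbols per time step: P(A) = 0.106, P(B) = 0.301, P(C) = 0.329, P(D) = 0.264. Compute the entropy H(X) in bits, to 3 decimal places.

H = −Σ pᵢ log₂ pᵢ.
−0.106·log₂(0.106) = 0.3432
−0.301·log₂(0.301) = 0.5214
−0.329·log₂(0.329) = 0.5277
−0.264·log₂(0.264) = 0.5072
Sum ≈ 1.8995 → 1.900 bits.

1.900 bits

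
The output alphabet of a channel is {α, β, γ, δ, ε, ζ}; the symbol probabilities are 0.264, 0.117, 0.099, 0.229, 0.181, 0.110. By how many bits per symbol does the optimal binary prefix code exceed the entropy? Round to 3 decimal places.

0.024 bits

Entropy H = −Σ p log₂ p ≈ 2.4833 bits.
Huffman merges: 99/1000+11/100→209/1000; 117/1000+181/1000→149/500; 209/1000+229/1000→219/500; 33/125+149/500→281/500; 219/500+281/500→1. L = 2507/1000 ≈ 2.5070.
L − H = 2.5070 − 2.4833 = 0.024 bits.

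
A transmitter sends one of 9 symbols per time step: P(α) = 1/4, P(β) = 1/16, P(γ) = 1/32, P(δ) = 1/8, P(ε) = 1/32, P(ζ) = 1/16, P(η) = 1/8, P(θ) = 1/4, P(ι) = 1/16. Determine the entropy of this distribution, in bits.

2.8125 bits

Each probability is a power of 1/2, so log₂(1/p) is an integer.
H = Σ p·log₂(1/p) = 1/4·2 + 1/16·4 + 1/32·5 + 1/8·3 + 1/32·5 + 1/16·4 + 1/8·3 + 1/4·2 + 1/16·4 = 2.8125 bits.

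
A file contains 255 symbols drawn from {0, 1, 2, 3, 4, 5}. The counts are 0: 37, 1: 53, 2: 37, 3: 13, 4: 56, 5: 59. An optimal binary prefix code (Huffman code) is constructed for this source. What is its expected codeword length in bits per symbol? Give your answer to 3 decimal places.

Probabilities are the counts divided by 255.
Repeatedly combine the two least-probable nodes; the expected code length is the sum of the merged weights.
merge 13/255 + 37/255 → 10/51
merge 37/255 + 10/51 → 29/85
merge 53/255 + 56/255 → 109/255
merge 59/255 + 29/85 → 146/255
merge 109/255 + 146/255 → 1
L = 10/51 + 29/85 + 109/255 + 146/255 + 1 = 647/255 ≈ 2.537 bits/symbol.

2.537 bits/symbol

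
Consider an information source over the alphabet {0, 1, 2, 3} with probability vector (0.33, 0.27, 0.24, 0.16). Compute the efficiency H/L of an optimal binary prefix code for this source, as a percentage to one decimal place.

Entropy H = −Σ p log₂ p ≈ 1.9550 bits.
Huffman merges: 4/25+6/25→2/5; 27/100+33/100→3/5; 2/5+3/5→1. L = 2 ≈ 2.0000.
Efficiency = H/L = 1.9550/2.0000 = 97.7%.

97.7%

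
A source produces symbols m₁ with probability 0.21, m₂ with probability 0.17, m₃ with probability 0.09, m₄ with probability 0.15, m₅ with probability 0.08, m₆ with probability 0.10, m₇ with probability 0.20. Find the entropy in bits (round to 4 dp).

2.7187 bits

H = −Σ pᵢ log₂ pᵢ.
−0.21·log₂(0.21) = 0.4728
−0.17·log₂(0.17) = 0.4346
−0.09·log₂(0.09) = 0.3127
−0.15·log₂(0.15) = 0.4105
−0.08·log₂(0.08) = 0.2915
−0.10·log₂(0.10) = 0.3322
−0.20·log₂(0.20) = 0.4644
Sum ≈ 2.7187 → 2.7187 bits.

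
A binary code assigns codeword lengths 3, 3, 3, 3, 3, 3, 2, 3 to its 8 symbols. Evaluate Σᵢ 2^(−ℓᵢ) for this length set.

1.125

With common denominator 2^3 = 8: Σ 2^(−ℓᵢ) = 1/8 + 1/8 + 1/8 + 1/8 + 1/8 + 1/8 + 2/8 + 1/8 = 9/8 = 1.125.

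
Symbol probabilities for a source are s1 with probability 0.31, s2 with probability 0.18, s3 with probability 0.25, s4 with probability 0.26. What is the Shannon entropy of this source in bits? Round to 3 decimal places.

H = −Σ pᵢ log₂ pᵢ.
−0.31·log₂(0.31) = 0.5238
−0.18·log₂(0.18) = 0.4453
−0.25·log₂(0.25) = 0.5000
−0.26·log₂(0.26) = 0.5053
Sum ≈ 1.9744 → 1.974 bits.

1.974 bits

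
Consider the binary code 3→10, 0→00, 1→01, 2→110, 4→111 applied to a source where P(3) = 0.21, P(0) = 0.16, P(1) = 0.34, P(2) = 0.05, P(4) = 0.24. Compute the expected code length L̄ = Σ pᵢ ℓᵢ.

2.29 bits/symbol

L̄ = Σ pᵢ·ℓᵢ = 0.21·2 + 0.16·2 + 0.34·2 + 0.05·3 + 0.24·3 = 2.29 bits/symbol.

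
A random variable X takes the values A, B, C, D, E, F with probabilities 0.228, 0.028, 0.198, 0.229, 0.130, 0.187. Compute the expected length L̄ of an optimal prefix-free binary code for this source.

2.503 bits/symbol

Repeatedly combine the two least-probable nodes; the expected code length is the sum of the merged weights.
merge 7/250 + 13/100 → 79/500
merge 79/500 + 187/1000 → 69/200
merge 99/500 + 57/250 → 213/500
merge 229/1000 + 69/200 → 287/500
merge 213/500 + 287/500 → 1
L = 79/500 + 69/200 + 213/500 + 287/500 + 1 = 2503/1000 = 2.503 bits/symbol.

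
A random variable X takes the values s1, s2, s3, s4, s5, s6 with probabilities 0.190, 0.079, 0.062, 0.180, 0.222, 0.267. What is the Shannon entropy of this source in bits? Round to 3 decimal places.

H = −Σ pᵢ log₂ pᵢ.
−0.190·log₂(0.190) = 0.4552
−0.079·log₂(0.079) = 0.2893
−0.062·log₂(0.062) = 0.2487
−0.180·log₂(0.180) = 0.4453
−0.222·log₂(0.222) = 0.4820
−0.267·log₂(0.267) = 0.5087
Sum ≈ 2.4293 → 2.429 bits.

2.429 bits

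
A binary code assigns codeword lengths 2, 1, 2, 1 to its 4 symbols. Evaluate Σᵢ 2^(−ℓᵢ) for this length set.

With common denominator 2^2 = 4: Σ 2^(−ℓᵢ) = 1/4 + 2/4 + 1/4 + 2/4 = 6/4 = 1.5.

1.5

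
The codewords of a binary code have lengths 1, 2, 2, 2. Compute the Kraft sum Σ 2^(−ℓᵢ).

With common denominator 2^2 = 4: Σ 2^(−ℓᵢ) = 2/4 + 1/4 + 1/4 + 1/4 = 5/4 = 1.25.

1.25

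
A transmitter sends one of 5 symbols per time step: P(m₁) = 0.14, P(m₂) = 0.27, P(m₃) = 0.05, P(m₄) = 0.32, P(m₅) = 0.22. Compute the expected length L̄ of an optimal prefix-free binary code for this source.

Repeatedly combine the two least-probable nodes; the expected code length is the sum of the merged weights.
merge 1/20 + 7/50 → 19/100
merge 19/100 + 11/50 → 41/100
merge 27/100 + 8/25 → 59/100
merge 41/100 + 59/100 → 1
L = 19/100 + 41/100 + 59/100 + 1 = 219/100 = 2.19 bits/symbol.

2.19 bits/symbol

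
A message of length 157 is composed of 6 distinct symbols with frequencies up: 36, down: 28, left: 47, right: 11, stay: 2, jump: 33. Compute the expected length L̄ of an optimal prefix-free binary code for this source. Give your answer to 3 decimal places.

Probabilities are the counts divided by 157.
Repeatedly combine the two least-probable nodes; the expected code length is the sum of the merged weights.
merge 2/157 + 11/157 → 13/157
merge 13/157 + 28/157 → 41/157
merge 33/157 + 36/157 → 69/157
merge 41/157 + 47/157 → 88/157
merge 69/157 + 88/157 → 1
L = 13/157 + 41/157 + 69/157 + 88/157 + 1 = 368/157 ≈ 2.344 bits/symbol.

2.344 bits/symbol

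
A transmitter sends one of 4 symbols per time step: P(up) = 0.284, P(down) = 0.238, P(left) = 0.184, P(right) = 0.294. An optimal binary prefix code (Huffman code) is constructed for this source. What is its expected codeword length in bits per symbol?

2 bits/symbol

Repeatedly combine the two least-probable nodes; the expected code length is the sum of the merged weights.
merge 23/125 + 119/500 → 211/500
merge 71/250 + 147/500 → 289/500
merge 211/500 + 289/500 → 1
L = 211/500 + 289/500 + 1 = 2 bits/symbol.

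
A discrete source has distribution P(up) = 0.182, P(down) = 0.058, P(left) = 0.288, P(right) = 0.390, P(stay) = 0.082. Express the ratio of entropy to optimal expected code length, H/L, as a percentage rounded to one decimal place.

Entropy H = −Σ p log₂ p ≈ 2.0285 bits.
Huffman merges: 29/500+41/500→7/50; 7/50+91/500→161/500; 36/125+161/500→61/100; 39/100+61/100→1. L = 259/125 ≈ 2.0720.
Efficiency = H/L = 2.0285/2.0720 = 97.9%.

97.9%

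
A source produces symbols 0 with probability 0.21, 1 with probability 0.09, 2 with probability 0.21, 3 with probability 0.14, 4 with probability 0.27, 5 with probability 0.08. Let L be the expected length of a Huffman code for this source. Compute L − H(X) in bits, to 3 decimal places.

0.023 bits

Entropy H = −Σ p log₂ p ≈ 2.4569 bits.
Huffman merges: 2/25+9/100→17/100; 7/50+17/100→31/100; 21/100+21/100→21/50; 27/100+31/100→29/50; 21/50+29/50→1. L = 62/25 ≈ 2.4800.
L − H = 2.4800 − 2.4569 = 0.023 bits.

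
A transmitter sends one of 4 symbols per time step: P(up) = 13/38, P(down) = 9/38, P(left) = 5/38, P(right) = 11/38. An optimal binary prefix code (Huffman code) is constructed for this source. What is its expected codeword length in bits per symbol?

Repeatedly combine the two least-probable nodes; the expected code length is the sum of the merged weights.
merge 5/38 + 9/38 → 7/19
merge 11/38 + 13/38 → 12/19
merge 7/19 + 12/19 → 1
L = 7/19 + 12/19 + 1 = 2 bits/symbol.

2 bits/symbol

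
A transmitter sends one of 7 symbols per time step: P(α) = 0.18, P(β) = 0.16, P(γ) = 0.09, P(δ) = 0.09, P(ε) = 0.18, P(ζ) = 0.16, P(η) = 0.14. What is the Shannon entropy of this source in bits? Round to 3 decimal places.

2.759 bits

H = −Σ pᵢ log₂ pᵢ.
−0.18·log₂(0.18) = 0.4453
−0.16·log₂(0.16) = 0.4230
−0.09·log₂(0.09) = 0.3127
−0.09·log₂(0.09) = 0.3127
−0.18·log₂(0.18) = 0.4453
−0.16·log₂(0.16) = 0.4230
−0.14·log₂(0.14) = 0.3971
Sum ≈ 2.7591 → 2.759 bits.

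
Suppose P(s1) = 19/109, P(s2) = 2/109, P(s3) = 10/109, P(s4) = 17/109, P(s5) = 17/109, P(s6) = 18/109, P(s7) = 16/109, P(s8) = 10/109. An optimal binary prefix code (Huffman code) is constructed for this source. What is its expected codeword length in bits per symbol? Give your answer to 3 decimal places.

Repeatedly combine the two least-probable nodes; the expected code length is the sum of the merged weights.
merge 2/109 + 10/109 → 12/109
merge 10/109 + 12/109 → 22/109
merge 16/109 + 17/109 → 33/109
merge 17/109 + 18/109 → 35/109
merge 19/109 + 22/109 → 41/109
merge 33/109 + 35/109 → 68/109
merge 41/109 + 68/109 → 1
L = 12/109 + 22/109 + 33/109 + 35/109 + 41/109 + 68/109 + 1 = 320/109 ≈ 2.936 bits/symbol.

2.936 bits/symbol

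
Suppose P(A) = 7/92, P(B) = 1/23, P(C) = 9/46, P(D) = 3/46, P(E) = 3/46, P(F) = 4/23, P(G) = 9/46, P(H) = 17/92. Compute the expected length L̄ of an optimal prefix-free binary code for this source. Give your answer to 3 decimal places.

2.859 bits/symbol

Repeatedly combine the two least-probable nodes; the expected code length is the sum of the merged weights.
merge 1/23 + 3/46 → 5/46
merge 3/46 + 7/92 → 13/92
merge 5/46 + 13/92 → 1/4
merge 4/23 + 17/92 → 33/92
merge 9/46 + 9/46 → 9/23
merge 1/4 + 33/92 → 14/23
merge 9/23 + 14/23 → 1
L = 5/46 + 13/92 + 1/4 + 33/92 + 9/23 + 14/23 + 1 = 263/92 ≈ 2.859 bits/symbol.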